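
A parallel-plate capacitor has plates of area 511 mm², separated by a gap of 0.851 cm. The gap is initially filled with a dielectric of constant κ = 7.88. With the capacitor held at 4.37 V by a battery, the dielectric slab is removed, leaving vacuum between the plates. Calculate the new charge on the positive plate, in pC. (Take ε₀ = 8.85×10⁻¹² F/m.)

Q ≈ 2.32 pC

A = 511 mm² = 5.11×10⁻⁴ m².
Initially C₁ = κε₀A/d = 7.88 × 8.85×10⁻¹² × 5.11×10⁻⁴ / 8.51×10⁻³ = 4.19×10⁻¹² F.
Q₁ = 1.83×10⁻¹¹ C.
Battery connected ⇒ V is held fixed. C₂ = 0.127 C₁ and Q = CV, so Q₂/Q₁ = C₂/C₁ = 0.127.
Q₂ = 0.127 × 1.83×10⁻¹¹ = 2.32×10⁻¹² C.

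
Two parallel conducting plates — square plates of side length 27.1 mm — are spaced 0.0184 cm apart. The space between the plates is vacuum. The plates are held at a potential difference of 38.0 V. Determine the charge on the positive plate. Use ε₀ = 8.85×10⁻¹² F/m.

A = (27.1 mm)² = 7.34×10⁻⁴ m².
C = ε₀A/d = 8.85×10⁻¹² × 7.34×10⁻⁴ / 1.84×10⁻⁴ = 3.53×10⁻¹¹ F.
Q = CV = 3.53×10⁻¹¹ × 38.0 = 1.34×10⁻⁹ C.

1.34 nC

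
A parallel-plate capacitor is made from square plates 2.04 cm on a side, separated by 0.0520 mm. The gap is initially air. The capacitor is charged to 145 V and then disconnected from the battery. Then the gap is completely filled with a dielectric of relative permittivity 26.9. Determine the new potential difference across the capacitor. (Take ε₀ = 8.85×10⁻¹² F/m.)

V ≈ 5.39 V

A = (2.04 cm)² = 4.16×10⁻⁴ m².
Initially C₁ = ε₀A/d = 8.85×10⁻¹² × 4.16×10⁻⁴ / 5.20×10⁻⁵ = 7.08×10⁻¹¹ F.
V₁ = 1.45×10² V.
Isolated ⇒ Q is held fixed. C₂ = 26.9 C₁ and V = Q/C, so V₂/V₁ = C₁/C₂ = 0.0372.
V₂ = 0.0372 × 1.45×10² = 5.39 V.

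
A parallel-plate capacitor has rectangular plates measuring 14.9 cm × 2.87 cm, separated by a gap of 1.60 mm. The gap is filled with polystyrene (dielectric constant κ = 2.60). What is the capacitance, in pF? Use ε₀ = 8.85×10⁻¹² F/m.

61.5 pF

A = 14.9 × 2.87 cm² = 4.28×10⁻³ m².
C = κε₀A/d = 2.60 × 8.85×10⁻¹² × 4.28×10⁻³ / 1.60×10⁻³ = 6.15×10⁻¹¹ F.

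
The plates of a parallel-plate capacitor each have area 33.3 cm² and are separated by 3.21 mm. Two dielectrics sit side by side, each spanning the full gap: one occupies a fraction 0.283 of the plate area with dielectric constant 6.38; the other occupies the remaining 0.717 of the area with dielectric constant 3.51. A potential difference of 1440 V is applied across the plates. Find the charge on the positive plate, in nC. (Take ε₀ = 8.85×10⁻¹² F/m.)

A = 33.3 cm² = 3.33×10⁻³ m².
Side-by-side slabs ⇒ two capacitors in parallel, each spanning the full gap.
C₁ = κ₁ε₀A₁/d = 6.38 × 8.85×10⁻¹² × 9.42×10⁻⁴ / 3.21×10⁻³ = 1.66×10⁻¹¹ F.
C₂ = κ₂ε₀A₂/d = 3.51 × 8.85×10⁻¹² × 2.39×10⁻³ / 3.21×10⁻³ = 2.31×10⁻¹¹ F.
C = C₁ + C₂ = 3.97×10⁻¹¹ F.
Q = CV = 3.97×10⁻¹¹ × 1440 = 5.71×10⁻⁸ C.

Q ≈ 57.1 nC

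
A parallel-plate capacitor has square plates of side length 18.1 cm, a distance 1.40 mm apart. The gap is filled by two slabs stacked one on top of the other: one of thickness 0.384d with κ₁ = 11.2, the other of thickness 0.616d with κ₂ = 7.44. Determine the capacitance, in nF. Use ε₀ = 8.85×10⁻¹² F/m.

C ≈ 1.77 nF

A = (18.1 cm)² = 3.28×10⁻² m².
Stacked slabs ⇒ two capacitors in series, each with the full plate area.
C₁ = κ₁ε₀A/d₁ = 11.2 × 8.85×10⁻¹² × 3.28×10⁻² / 5.38×10⁻⁴ = 6.04×10⁻⁹ F.
C₂ = κ₂ε₀A/d₂ = 7.44 × 8.85×10⁻¹² × 3.28×10⁻² / 8.62×10⁻⁴ = 2.50×10⁻⁹ F.
C = (1/C₁ + 1/C₂)⁻¹ = 1.77×10⁻⁹ F.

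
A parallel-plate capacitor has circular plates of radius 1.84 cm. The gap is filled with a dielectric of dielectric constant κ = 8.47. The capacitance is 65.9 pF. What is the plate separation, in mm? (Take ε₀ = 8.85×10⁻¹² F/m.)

d ≈ 1.21 mm

A = π(1.84 cm)² = 1.06×10⁻³ m².
d = κε₀A/C = 8.47 × 8.85×10⁻¹² × 1.06×10⁻³ / 6.59×10⁻¹¹ = 1.21×10⁻³ m.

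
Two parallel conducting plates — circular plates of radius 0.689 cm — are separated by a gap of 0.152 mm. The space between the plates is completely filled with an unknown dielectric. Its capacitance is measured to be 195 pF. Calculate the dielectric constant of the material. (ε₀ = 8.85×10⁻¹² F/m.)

κ ≈ 22.5

A = π(0.689 cm)² = 1.49×10⁻⁴ m².
κ = Cd/(ε₀A) = 1.95×10⁻¹⁰ × 1.52×10⁻⁴ / (8.85×10⁻¹² × 1.49×10⁻⁴) = 22.5.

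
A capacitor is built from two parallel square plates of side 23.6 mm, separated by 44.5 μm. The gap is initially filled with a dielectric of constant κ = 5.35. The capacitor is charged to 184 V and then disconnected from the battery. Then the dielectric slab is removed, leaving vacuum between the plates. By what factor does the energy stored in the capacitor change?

U₂/U₁ ≈ 5.35

Isolated ⇒ Q is held fixed.
C₂ = 0.187 C₁ and U = Q²/(2C), so U₂/U₁ = C₁/C₂ = 5.35.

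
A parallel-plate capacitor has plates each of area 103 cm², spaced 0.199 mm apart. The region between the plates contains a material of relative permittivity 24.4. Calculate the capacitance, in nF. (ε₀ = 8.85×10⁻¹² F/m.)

11.2 nF

A = 103 cm² = 1.03×10⁻² m².
C = κε₀A/d = 24.4 × 8.85×10⁻¹² × 1.03×10⁻² / 1.99×10⁻⁴ = 1.12×10⁻⁸ F.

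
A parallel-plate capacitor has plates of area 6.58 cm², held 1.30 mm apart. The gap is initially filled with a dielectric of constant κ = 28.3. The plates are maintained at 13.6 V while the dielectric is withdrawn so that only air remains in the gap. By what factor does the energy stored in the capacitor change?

0.0353

Battery connected ⇒ V is held fixed.
C₂ = 0.0353 C₁ and U = ½CV², so U₂/U₁ = C₂/C₁ = 0.0353.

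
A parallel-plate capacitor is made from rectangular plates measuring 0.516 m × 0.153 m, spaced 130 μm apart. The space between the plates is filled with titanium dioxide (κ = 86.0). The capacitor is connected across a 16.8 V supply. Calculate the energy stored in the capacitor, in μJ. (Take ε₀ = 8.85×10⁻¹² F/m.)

A = 0.516 × 0.153 m² = 7.89×10⁻² m².
C = κε₀A/d = 86.0 × 8.85×10⁻¹² × 7.89×10⁻² / 1.30×10⁻⁴ = 4.62×10⁻⁷ F.
U = ½CV² = ½ × 4.62×10⁻⁷ × (16.8)² = 6.52×10⁻⁵ J.

65.2 μJ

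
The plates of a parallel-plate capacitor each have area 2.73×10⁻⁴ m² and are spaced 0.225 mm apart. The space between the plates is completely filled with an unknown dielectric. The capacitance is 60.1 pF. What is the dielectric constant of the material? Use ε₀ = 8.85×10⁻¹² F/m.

κ = Cd/(ε₀A) = 6.01×10⁻¹¹ × 2.25×10⁻⁴ / (8.85×10⁻¹² × 2.73×10⁻⁴) = 5.60.

κ ≈ 5.60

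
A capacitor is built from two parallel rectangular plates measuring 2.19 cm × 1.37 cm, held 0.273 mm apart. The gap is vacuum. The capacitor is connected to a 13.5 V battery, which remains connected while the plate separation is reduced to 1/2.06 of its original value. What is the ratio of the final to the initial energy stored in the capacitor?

U₂/U₁ ≈ 2.06

Battery connected ⇒ V is held fixed.
C₂ = 2.06 C₁ and U = ½CV², so U₂/U₁ = C₂/C₁ = 2.06.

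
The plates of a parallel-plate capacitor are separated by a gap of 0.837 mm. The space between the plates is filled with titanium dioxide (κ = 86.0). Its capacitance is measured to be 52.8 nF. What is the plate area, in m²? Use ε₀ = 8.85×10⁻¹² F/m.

0.0581 m²

A = Cd/(κε₀) = 5.28×10⁻⁸ × 8.37×10⁻⁴ / (86.0 × 8.85×10⁻¹²) = 5.81×10⁻² m².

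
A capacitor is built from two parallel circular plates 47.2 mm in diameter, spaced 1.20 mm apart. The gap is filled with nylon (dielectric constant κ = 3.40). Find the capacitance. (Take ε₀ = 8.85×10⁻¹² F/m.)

43.9 pF

A = π(47.2/2 mm)² = 1.75×10⁻³ m².
C = κε₀A/d = 3.40 × 8.85×10⁻¹² × 1.75×10⁻³ / 1.20×10⁻³ = 4.39×10⁻¹¹ F.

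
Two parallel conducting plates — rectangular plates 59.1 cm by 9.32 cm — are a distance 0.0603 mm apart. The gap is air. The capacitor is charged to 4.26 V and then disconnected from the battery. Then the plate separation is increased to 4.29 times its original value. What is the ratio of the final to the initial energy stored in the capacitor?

Isolated ⇒ Q is held fixed.
C₂ = 0.233 C₁ and U = Q²/(2C), so U₂/U₁ = C₁/C₂ = 4.29.

4.29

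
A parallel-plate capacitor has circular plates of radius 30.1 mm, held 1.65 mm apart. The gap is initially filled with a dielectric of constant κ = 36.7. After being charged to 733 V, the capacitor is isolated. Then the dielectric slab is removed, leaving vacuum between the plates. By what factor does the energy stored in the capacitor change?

Isolated ⇒ Q is held fixed.
C₂ = 0.0272 C₁ and U = Q²/(2C), so U₂/U₁ = C₁/C₂ = 36.7.

U₂/U₁ ≈ 36.7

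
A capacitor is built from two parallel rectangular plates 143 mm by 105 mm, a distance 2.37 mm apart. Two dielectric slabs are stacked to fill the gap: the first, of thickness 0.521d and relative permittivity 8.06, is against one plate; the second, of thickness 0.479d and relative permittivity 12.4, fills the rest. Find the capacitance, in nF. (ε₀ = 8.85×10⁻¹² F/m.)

A = 143 × 105 mm² = 1.50×10⁻² m².
Stacked slabs ⇒ two capacitors in series, each with the full plate area.
C₁ = κ₁ε₀A/d₁ = 8.06 × 8.85×10⁻¹² × 1.50×10⁻² / 1.23×10⁻³ = 8.67×10⁻¹⁰ F.
C₂ = κ₂ε₀A/d₂ = 12.4 × 8.85×10⁻¹² × 1.50×10⁻² / 1.14×10⁻³ = 1.45×10⁻⁹ F.
C = (1/C₁ + 1/C₂)⁻¹ = 5.43×10⁻¹⁰ F.

C ≈ 0.543 nF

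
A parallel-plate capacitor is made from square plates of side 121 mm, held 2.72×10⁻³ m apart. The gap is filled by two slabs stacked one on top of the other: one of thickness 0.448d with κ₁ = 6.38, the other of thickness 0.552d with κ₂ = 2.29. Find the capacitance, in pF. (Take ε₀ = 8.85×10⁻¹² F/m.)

A = (121 mm)² = 1.46×10⁻² m².
Stacked slabs ⇒ two capacitors in series, each with the full plate area.
C₁ = κ₁ε₀A/d₁ = 6.38 × 8.85×10⁻¹² × 1.46×10⁻² / 1.22×10⁻³ = 6.78×10⁻¹⁰ F.
C₂ = κ₂ε₀A/d₂ = 2.29 × 8.85×10⁻¹² × 1.46×10⁻² / 1.50×10⁻³ = 1.98×10⁻¹⁰ F.
C = (1/C₁ + 1/C₂)⁻¹ = 1.53×10⁻¹⁰ F.

C ≈ 153 pF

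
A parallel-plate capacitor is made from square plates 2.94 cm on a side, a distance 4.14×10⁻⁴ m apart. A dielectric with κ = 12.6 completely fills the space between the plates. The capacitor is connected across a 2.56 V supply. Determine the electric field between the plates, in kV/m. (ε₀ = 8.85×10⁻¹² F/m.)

6.18 kV/m

E = V/d = 2.56 / 4.14×10⁻⁴ = 6.18×10³ V/m.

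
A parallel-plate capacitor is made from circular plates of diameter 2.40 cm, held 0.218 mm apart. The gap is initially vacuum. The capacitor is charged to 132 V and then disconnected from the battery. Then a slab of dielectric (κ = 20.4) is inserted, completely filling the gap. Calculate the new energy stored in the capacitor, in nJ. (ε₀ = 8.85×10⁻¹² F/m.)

A = π(2.40/2 cm)² = 4.52×10⁻⁴ m².
Initially C₁ = ε₀A/d = 8.85×10⁻¹² × 4.52×10⁻⁴ / 2.18×10⁻⁴ = 1.84×10⁻¹¹ F.
U₁ = 1.60×10⁻⁷ J.
Isolated ⇒ Q is held fixed. C₂ = 20.4 C₁ and U = Q²/(2C), so U₂/U₁ = C₁/C₂ = 0.0490.
U₂ = 0.0490 × 1.60×10⁻⁷ = 7.84×10⁻⁹ J.

7.84 nJ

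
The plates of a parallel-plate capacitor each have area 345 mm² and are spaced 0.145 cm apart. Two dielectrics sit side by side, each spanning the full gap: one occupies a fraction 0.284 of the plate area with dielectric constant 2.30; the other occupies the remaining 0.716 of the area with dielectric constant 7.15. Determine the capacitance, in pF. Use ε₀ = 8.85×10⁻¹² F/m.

12.2 pF

A = 345 mm² = 3.45×10⁻⁴ m².
Side-by-side slabs ⇒ two capacitors in parallel, each spanning the full gap.
C₁ = κ₁ε₀A₁/d = 2.30 × 8.85×10⁻¹² × 9.80×10⁻⁵ / 1.45×10⁻³ = 1.38×10⁻¹² F.
C₂ = κ₂ε₀A₂/d = 7.15 × 8.85×10⁻¹² × 2.47×10⁻⁴ / 1.45×10⁻³ = 1.08×10⁻¹¹ F.
C = C₁ + C₂ = 1.22×10⁻¹¹ F.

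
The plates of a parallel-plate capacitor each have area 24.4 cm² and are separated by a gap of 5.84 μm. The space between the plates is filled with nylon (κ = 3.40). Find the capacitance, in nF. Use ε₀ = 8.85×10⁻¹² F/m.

12.6 nF

A = 24.4 cm² = 2.44×10⁻³ m².
C = κε₀A/d = 3.40 × 8.85×10⁻¹² × 2.44×10⁻³ / 5.84×10⁻⁶ = 1.26×10⁻⁸ F.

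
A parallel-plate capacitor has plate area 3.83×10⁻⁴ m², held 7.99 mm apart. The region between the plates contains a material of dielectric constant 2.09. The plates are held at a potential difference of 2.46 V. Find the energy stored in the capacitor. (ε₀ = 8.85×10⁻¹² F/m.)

U ≈ 2.68 pJ

C = κε₀A/d = 2.09 × 8.85×10⁻¹² × 3.83×10⁻⁴ / 7.99×10⁻³ = 8.87×10⁻¹³ F.
U = ½CV² = ½ × 8.87×10⁻¹³ × (2.46)² = 2.68×10⁻¹² J.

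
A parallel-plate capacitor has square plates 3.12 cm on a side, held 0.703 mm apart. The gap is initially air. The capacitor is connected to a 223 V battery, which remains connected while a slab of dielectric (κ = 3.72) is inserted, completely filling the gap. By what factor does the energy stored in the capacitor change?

U₂/U₁ ≈ 3.72

Battery connected ⇒ V is held fixed.
C₂ = 3.72 C₁ and U = ½CV², so U₂/U₁ = C₂/C₁ = 3.72.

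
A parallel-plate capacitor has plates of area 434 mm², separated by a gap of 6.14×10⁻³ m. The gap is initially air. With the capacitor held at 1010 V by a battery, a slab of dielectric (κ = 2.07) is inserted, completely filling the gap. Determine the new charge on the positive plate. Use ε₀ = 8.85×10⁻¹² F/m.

Q ≈ 1.31 nC

A = 434 mm² = 4.34×10⁻⁴ m².
Initially C₁ = ε₀A/d = 8.85×10⁻¹² × 4.34×10⁻⁴ / 6.14×10⁻³ = 6.26×10⁻¹³ F.
Q₁ = 6.32×10⁻¹⁰ C.
Battery connected ⇒ V is held fixed. C₂ = 2.07 C₁ and Q = CV, so Q₂/Q₁ = C₂/C₁ = 2.07.
Q₂ = 2.07 × 6.32×10⁻¹⁰ = 1.31×10⁻⁹ C.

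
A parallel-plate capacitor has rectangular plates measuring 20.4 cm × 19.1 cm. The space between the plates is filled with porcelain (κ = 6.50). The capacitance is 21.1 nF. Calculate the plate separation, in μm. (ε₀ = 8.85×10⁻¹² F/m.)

A = 20.4 × 19.1 cm² = 3.90×10⁻² m².
d = κε₀A/C = 6.50 × 8.85×10⁻¹² × 3.90×10⁻² / 2.11×10⁻⁸ = 1.06×10⁻⁴ m.

d ≈ 106 μm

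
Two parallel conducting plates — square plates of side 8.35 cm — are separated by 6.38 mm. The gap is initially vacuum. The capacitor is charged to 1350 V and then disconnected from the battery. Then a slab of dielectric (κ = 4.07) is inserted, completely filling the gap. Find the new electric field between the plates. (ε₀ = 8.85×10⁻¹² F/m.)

A = (8.35 cm)² = 6.97×10⁻³ m².
Initially C₁ = ε₀A/d = 8.85×10⁻¹² × 6.97×10⁻³ / 6.38×10⁻³ = 9.67×10⁻¹² F.
E₁ = 2.12×10⁵ V/m.
Isolated ⇒ Q is held fixed. V₂ = Q/C₂ = V₁/4.07; E = V/d, so E₂/E₁ = (V₂/V₁)(d₁/d₂) = 0.246.
E₂ = 0.246 × 2.12×10⁵ = 5.20×10⁴ V/m.

E ≈ 52.0 V/mm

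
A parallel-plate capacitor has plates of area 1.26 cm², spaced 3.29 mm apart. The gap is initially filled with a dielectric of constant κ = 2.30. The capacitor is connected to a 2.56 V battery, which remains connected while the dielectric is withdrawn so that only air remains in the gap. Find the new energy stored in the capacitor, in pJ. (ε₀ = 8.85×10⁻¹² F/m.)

A = 1.26 cm² = 1.26×10⁻⁴ m².
Initially C₁ = κε₀A/d = 2.30 × 8.85×10⁻¹² × 1.26×10⁻⁴ / 3.29×10⁻³ = 7.80×10⁻¹³ F.
U₁ = 2.55×10⁻¹² J.
Battery connected ⇒ V is held fixed. C₂ = 0.435 C₁ and U = ½CV², so U₂/U₁ = C₂/C₁ = 0.435.
U₂ = 0.435 × 2.55×10⁻¹² = 1.11×10⁻¹² J.

1.11 pJ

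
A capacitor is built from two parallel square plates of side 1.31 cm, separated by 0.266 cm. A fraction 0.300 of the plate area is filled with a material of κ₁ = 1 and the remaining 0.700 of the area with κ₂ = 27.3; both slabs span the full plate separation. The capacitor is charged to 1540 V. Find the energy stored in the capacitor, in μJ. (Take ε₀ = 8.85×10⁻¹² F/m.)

U ≈ 13.1 μJ

A = (1.31 cm)² = 1.72×10⁻⁴ m².
Side-by-side slabs ⇒ two capacitors in parallel, each spanning the full gap.
C₁ = κ₁ε₀A₁/d = 1.00 × 8.85×10⁻¹² × 5.15×10⁻⁵ / 2.66×10⁻³ = 1.71×10⁻¹³ F.
C₂ = κ₂ε₀A₂/d = 27.3 × 8.85×10⁻¹² × 1.20×10⁻⁴ / 2.66×10⁻³ = 1.09×10⁻¹¹ F.
C = C₁ + C₂ = 1.11×10⁻¹¹ F.
U = ½CV² = ½ × 1.11×10⁻¹¹ × (1540)² = 1.31×10⁻⁵ J.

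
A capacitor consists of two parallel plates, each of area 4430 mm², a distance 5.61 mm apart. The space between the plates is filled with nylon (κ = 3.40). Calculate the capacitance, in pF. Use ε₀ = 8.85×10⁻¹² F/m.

A = 4430 mm² = 4.43×10⁻³ m².
C = κε₀A/d = 3.40 × 8.85×10⁻¹² × 4.43×10⁻³ / 5.61×10⁻³ = 2.38×10⁻¹¹ F.

23.8 pF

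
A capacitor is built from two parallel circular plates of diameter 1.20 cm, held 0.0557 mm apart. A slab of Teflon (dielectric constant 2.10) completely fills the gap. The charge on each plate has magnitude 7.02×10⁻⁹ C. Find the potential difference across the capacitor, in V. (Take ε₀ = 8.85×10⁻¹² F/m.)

V ≈ 186 V

A = π(1.20/2 cm)² = 1.13×10⁻⁴ m².
C = κε₀A/d = 2.10 × 8.85×10⁻¹² × 1.13×10⁻⁴ / 5.57×10⁻⁵ = 3.77×10⁻¹¹ F.
V = Q/C = 7.02×10⁻⁹ / 3.77×10⁻¹¹ = 1.86×10² V.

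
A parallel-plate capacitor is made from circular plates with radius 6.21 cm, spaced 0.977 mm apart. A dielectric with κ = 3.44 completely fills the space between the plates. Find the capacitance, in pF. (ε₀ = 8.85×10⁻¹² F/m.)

378 pF

A = π(6.21 cm)² = 1.21×10⁻² m².
C = κε₀A/d = 3.44 × 8.85×10⁻¹² × 1.21×10⁻² / 9.77×10⁻⁴ = 3.78×10⁻¹⁰ F.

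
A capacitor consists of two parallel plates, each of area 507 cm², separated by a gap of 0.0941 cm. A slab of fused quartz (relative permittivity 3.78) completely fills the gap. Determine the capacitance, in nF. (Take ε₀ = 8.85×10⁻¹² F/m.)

A = 507 cm² = 5.07×10⁻² m².
C = κε₀A/d = 3.78 × 8.85×10⁻¹² × 5.07×10⁻² / 9.41×10⁻⁴ = 1.80×10⁻⁹ F.

C ≈ 1.80 nF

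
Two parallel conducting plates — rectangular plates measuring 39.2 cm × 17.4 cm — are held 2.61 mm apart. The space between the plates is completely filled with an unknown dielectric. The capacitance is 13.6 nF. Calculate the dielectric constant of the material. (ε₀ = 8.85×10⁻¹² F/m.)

A = 39.2 × 17.4 cm² = 6.82×10⁻² m².
κ = Cd/(ε₀A) = 1.36×10⁻⁸ × 2.61×10⁻³ / (8.85×10⁻¹² × 6.82×10⁻²) = 58.8.

58.8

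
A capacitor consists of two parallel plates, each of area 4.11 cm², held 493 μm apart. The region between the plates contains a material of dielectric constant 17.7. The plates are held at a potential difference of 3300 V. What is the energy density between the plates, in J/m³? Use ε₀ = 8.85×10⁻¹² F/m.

u ≈ 3509 J/m³

E = V/d = 3300 / 4.93×10⁻⁴ = 6.69×10⁶ V/m.
u = ½κε₀E² = ½ × 17.7 × 8.85×10⁻¹² × (6.69×10⁶)² = 3.51×10³ J/m³.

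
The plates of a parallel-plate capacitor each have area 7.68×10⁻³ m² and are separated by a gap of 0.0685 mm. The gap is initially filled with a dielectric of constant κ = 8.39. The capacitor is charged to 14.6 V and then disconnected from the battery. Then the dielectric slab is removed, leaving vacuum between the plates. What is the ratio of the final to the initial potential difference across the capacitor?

V₂/V₁ ≈ 8.39

Isolated ⇒ Q is held fixed.
C₂ = 0.119 C₁ and V = Q/C, so V₂/V₁ = C₁/C₂ = 8.39.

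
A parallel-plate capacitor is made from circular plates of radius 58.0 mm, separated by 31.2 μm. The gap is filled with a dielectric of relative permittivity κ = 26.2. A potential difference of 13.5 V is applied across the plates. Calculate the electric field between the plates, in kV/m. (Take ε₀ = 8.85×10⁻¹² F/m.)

E = V/d = 13.5 / 3.12×10⁻⁵ = 4.33×10⁵ V/m.

E ≈ 433 kV/m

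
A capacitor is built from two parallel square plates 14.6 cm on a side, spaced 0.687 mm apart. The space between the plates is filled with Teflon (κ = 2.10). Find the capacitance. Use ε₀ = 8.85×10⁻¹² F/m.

A = (14.6 cm)² = 2.13×10⁻² m².
C = κε₀A/d = 2.10 × 8.85×10⁻¹² × 2.13×10⁻² / 6.87×10⁻⁴ = 5.77×10⁻¹⁰ F.

C ≈ 0.577 nF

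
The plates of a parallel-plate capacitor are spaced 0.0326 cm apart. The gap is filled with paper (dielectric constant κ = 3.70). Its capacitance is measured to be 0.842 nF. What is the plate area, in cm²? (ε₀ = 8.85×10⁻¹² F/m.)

A ≈ 83.8 cm²

A = Cd/(κε₀) = 8.42×10⁻¹⁰ × 3.26×10⁻⁴ / (3.70 × 8.85×10⁻¹²) = 8.38×10⁻³ m².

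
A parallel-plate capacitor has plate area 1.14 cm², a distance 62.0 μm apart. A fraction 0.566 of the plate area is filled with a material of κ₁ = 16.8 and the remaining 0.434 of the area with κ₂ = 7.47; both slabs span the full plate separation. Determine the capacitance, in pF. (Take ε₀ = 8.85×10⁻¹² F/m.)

A = 1.14 cm² = 1.14×10⁻⁴ m².
Side-by-side slabs ⇒ two capacitors in parallel, each spanning the full gap.
C₁ = κ₁ε₀A₁/d = 16.8 × 8.85×10⁻¹² × 6.45×10⁻⁵ / 6.20×10⁻⁵ = 1.55×10⁻¹⁰ F.
C₂ = κ₂ε₀A₂/d = 7.47 × 8.85×10⁻¹² × 4.95×10⁻⁵ / 6.20×10⁻⁵ = 5.28×10⁻¹¹ F.
C = C₁ + C₂ = 2.07×10⁻¹⁰ F.

C ≈ 207 pF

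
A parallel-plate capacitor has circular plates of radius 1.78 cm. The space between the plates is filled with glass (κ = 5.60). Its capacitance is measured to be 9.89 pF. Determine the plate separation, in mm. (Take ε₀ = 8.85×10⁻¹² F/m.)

A = π(1.78 cm)² = 9.95×10⁻⁴ m².
d = κε₀A/C = 5.60 × 8.85×10⁻¹² × 9.95×10⁻⁴ / 9.89×10⁻¹² = 4.99×10⁻³ m.

d ≈ 4.99 mm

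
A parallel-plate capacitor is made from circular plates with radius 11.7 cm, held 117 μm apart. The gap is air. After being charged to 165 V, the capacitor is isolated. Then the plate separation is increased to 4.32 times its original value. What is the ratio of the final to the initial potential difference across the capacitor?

Isolated ⇒ Q is held fixed.
C₂ = 0.231 C₁ and V = Q/C, so V₂/V₁ = C₁/C₂ = 4.32.

V₂/V₁ ≈ 4.32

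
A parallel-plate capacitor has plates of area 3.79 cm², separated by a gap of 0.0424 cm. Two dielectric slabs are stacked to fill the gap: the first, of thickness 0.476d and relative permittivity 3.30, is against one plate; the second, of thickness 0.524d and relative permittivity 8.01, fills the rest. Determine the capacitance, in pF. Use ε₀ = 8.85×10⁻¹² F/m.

C ≈ 37.7 pF

A = 3.79 cm² = 3.79×10⁻⁴ m².
Stacked slabs ⇒ two capacitors in series, each with the full plate area.
C₁ = κ₁ε₀A/d₁ = 3.30 × 8.85×10⁻¹² × 3.79×10⁻⁴ / 2.02×10⁻⁴ = 5.48×10⁻¹¹ F.
C₂ = κ₂ε₀A/d₂ = 8.01 × 8.85×10⁻¹² × 3.79×10⁻⁴ / 2.22×10⁻⁴ = 1.21×10⁻¹⁰ F.
C = (1/C₁ + 1/C₂)⁻¹ = 3.77×10⁻¹¹ F.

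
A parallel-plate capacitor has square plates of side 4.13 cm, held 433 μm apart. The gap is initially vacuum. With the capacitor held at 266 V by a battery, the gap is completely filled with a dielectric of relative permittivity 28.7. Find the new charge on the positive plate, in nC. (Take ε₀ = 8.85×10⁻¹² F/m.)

A = (4.13 cm)² = 1.71×10⁻³ m².
Initially C₁ = ε₀A/d = 8.85×10⁻¹² × 1.71×10⁻³ / 4.33×10⁻⁴ = 3.49×10⁻¹¹ F.
Q₁ = 9.27×10⁻⁹ C.
Battery connected ⇒ V is held fixed. C₂ = 28.7 C₁ and Q = CV, so Q₂/Q₁ = C₂/C₁ = 28.7.
Q₂ = 28.7 × 9.27×10⁻⁹ = 2.66×10⁻⁷ C.

Q ≈ 266 nC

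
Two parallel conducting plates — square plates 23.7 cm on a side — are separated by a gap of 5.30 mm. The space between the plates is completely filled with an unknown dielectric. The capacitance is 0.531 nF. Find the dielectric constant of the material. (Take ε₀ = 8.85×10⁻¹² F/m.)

A = (23.7 cm)² = 5.62×10⁻² m².
κ = Cd/(ε₀A) = 5.31×10⁻¹⁰ × 5.30×10⁻³ / (8.85×10⁻¹² × 5.62×10⁻²) = 5.66.

κ ≈ 5.66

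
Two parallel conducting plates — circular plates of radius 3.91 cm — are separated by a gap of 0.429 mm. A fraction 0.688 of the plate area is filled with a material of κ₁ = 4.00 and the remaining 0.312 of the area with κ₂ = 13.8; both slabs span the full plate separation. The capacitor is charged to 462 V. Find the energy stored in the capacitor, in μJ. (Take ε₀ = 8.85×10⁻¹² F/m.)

74.6 μJ

A = π(3.91 cm)² = 4.80×10⁻³ m².
Side-by-side slabs ⇒ two capacitors in parallel, each spanning the full gap.
C₁ = κ₁ε₀A₁/d = 4.00 × 8.85×10⁻¹² × 3.30×10⁻³ / 4.29×10⁻⁴ = 2.73×10⁻¹⁰ F.
C₂ = κ₂ε₀A₂/d = 13.8 × 8.85×10⁻¹² × 1.50×10⁻³ / 4.29×10⁻⁴ = 4.27×10⁻¹⁰ F.
C = C₁ + C₂ = 6.99×10⁻¹⁰ F.
U = ½CV² = ½ × 6.99×10⁻¹⁰ × (462)² = 7.46×10⁻⁵ J.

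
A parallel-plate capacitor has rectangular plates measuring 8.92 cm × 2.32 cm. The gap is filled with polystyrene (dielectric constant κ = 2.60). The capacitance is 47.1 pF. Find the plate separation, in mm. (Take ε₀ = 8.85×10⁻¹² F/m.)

A = 8.92 × 2.32 cm² = 2.07×10⁻³ m².
d = κε₀A/C = 2.60 × 8.85×10⁻¹² × 2.07×10⁻³ / 4.71×10⁻¹¹ = 1.01×10⁻³ m.

1.01 mm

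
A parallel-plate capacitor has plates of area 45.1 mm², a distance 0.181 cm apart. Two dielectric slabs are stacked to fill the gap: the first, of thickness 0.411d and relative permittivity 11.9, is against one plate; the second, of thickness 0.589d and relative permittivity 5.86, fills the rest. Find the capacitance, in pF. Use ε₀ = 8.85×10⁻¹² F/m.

A = 45.1 mm² = 4.51×10⁻⁵ m².
Stacked slabs ⇒ two capacitors in series, each with the full plate area.
C₁ = κ₁ε₀A/d₁ = 11.9 × 8.85×10⁻¹² × 4.51×10⁻⁵ / 7.44×10⁻⁴ = 6.38×10⁻¹² F.
C₂ = κ₂ε₀A/d₂ = 5.86 × 8.85×10⁻¹² × 4.51×10⁻⁵ / 1.07×10⁻³ = 2.19×10⁻¹² F.
C = (1/C₁ + 1/C₂)⁻¹ = 1.63×10⁻¹² F.

C ≈ 1.63 pF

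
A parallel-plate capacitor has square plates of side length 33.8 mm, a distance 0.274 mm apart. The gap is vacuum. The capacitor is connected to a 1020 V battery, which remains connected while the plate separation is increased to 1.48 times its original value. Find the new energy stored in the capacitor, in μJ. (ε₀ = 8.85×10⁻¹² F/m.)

A = (33.8 mm)² = 1.14×10⁻³ m².
Initially C₁ = ε₀A/d = 8.85×10⁻¹² × 1.14×10⁻³ / 2.74×10⁻⁴ = 3.69×10⁻¹¹ F.
U₁ = 1.92×10⁻⁵ J.
Battery connected ⇒ V is held fixed. C₂ = 0.676 C₁ and U = ½CV², so U₂/U₁ = C₂/C₁ = 0.676.
U₂ = 0.676 × 1.92×10⁻⁵ = 1.30×10⁻⁵ J.

13.0 μJ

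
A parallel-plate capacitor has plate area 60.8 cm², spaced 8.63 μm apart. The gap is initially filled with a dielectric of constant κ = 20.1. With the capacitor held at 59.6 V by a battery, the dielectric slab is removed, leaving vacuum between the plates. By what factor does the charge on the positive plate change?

Battery connected ⇒ V is held fixed.
C₂ = 0.0498 C₁ and Q = CV, so Q₂/Q₁ = C₂/C₁ = 0.0498.

Q₂/Q₁ ≈ 0.0498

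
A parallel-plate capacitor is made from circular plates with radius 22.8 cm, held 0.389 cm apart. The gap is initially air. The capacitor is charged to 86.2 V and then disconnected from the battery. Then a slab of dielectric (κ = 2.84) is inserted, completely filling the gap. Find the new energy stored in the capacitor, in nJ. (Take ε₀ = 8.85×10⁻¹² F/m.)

A = π(22.8 cm)² = 0.163 m².
Initially C₁ = ε₀A/d = 8.85×10⁻¹² × 0.163 / 3.89×10⁻³ = 3.72×10⁻¹⁰ F.
U₁ = 1.38×10⁻⁶ J.
Isolated ⇒ Q is held fixed. C₂ = 2.84 C₁ and U = Q²/(2C), so U₂/U₁ = C₁/C₂ = 0.352.
U₂ = 0.352 × 1.38×10⁻⁶ = 4.86×10⁻⁷ J.

U ≈ 486 nJ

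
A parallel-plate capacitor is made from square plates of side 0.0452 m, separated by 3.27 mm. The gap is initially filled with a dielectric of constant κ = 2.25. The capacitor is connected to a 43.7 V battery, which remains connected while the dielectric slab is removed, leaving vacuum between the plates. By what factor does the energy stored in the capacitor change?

Battery connected ⇒ V is held fixed.
C₂ = 0.444 C₁ and U = ½CV², so U₂/U₁ = C₂/C₁ = 0.444.

0.444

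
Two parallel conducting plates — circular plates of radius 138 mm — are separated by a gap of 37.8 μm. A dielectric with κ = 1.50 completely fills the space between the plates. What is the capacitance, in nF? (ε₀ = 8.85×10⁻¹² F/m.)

21.0 nF

A = π(138 mm)² = 5.98×10⁻² m².
C = κε₀A/d = 1.50 × 8.85×10⁻¹² × 5.98×10⁻² / 3.78×10⁻⁵ = 2.10×10⁻⁸ F.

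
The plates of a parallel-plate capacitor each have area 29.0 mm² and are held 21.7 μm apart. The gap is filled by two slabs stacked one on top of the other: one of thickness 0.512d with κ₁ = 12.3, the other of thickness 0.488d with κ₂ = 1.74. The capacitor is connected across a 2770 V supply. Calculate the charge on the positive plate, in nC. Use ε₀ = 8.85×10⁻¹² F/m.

A = 29.0 mm² = 2.90×10⁻⁵ m².
Stacked slabs ⇒ two capacitors in series, each with the full plate area.
C₁ = κ₁ε₀A/d₁ = 12.3 × 8.85×10⁻¹² × 2.90×10⁻⁵ / 1.11×10⁻⁵ = 2.84×10⁻¹⁰ F.
C₂ = κ₂ε₀A/d₂ = 1.74 × 8.85×10⁻¹² × 2.90×10⁻⁵ / 1.06×10⁻⁵ = 4.22×10⁻¹¹ F.
C = (1/C₁ + 1/C₂)⁻¹ = 3.67×10⁻¹¹ F.
Q = CV = 3.67×10⁻¹¹ × 2770 = 1.02×10⁻⁷ C.

102 nC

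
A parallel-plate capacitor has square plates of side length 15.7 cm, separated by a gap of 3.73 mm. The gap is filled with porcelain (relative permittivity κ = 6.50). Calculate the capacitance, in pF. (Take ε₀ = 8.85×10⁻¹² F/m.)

C ≈ 380 pF

A = (15.7 cm)² = 2.46×10⁻² m².
C = κε₀A/d = 6.50 × 8.85×10⁻¹² × 2.46×10⁻² / 3.73×10⁻³ = 3.80×10⁻¹⁰ F.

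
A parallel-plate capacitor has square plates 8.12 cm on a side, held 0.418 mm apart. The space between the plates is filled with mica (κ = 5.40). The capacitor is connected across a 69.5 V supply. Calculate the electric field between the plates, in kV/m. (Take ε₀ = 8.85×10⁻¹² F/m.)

E = V/d = 69.5 / 4.18×10⁻⁴ = 1.66×10⁵ V/m.

166 kV/m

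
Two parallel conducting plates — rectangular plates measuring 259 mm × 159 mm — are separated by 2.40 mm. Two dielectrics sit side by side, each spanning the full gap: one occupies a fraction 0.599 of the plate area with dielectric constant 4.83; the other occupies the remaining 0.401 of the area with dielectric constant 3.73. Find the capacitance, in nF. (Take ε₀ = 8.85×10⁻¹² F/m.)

A = 259 × 159 mm² = 4.12×10⁻² m².
Side-by-side slabs ⇒ two capacitors in parallel, each spanning the full gap.
C₁ = κ₁ε₀A₁/d = 4.83 × 8.85×10⁻¹² × 2.47×10⁻² / 2.40×10⁻³ = 4.39×10⁻¹⁰ F.
C₂ = κ₂ε₀A₂/d = 3.73 × 8.85×10⁻¹² × 1.65×10⁻² / 2.40×10⁻³ = 2.27×10⁻¹⁰ F.
C = C₁ + C₂ = 6.66×10⁻¹⁰ F.

0.666 nF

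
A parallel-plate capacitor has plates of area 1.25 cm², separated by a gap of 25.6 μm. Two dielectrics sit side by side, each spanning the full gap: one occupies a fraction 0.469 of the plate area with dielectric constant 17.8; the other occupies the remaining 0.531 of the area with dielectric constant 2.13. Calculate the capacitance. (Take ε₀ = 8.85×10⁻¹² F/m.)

C ≈ 410 pF

A = 1.25 cm² = 1.25×10⁻⁴ m².
Side-by-side slabs ⇒ two capacitors in parallel, each spanning the full gap.
C₁ = κ₁ε₀A₁/d = 17.8 × 8.85×10⁻¹² × 5.86×10⁻⁵ / 2.56×10⁻⁵ = 3.61×10⁻¹⁰ F.
C₂ = κ₂ε₀A₂/d = 2.13 × 8.85×10⁻¹² × 6.64×10⁻⁵ / 2.56×10⁻⁵ = 4.89×10⁻¹¹ F.
C = C₁ + C₂ = 4.10×10⁻¹⁰ F.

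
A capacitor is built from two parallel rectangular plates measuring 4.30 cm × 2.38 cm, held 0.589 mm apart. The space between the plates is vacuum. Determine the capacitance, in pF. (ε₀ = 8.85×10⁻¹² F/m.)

15.4 pF

A = 4.30 × 2.38 cm² = 1.02×10⁻³ m².
C = ε₀A/d = 8.85×10⁻¹² × 1.02×10⁻³ / 5.89×10⁻⁴ = 1.54×10⁻¹¹ F.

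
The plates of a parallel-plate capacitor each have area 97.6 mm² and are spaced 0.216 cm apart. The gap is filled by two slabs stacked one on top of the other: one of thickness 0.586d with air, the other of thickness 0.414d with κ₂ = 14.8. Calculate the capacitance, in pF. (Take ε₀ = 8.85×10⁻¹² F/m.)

C ≈ 0.651 pF

A = 97.6 mm² = 9.76×10⁻⁵ m².
Stacked slabs ⇒ two capacitors in series, each with the full plate area.
C₁ = κ₁ε₀A/d₁ = 1.00 × 8.85×10⁻¹² × 9.76×10⁻⁵ / 1.27×10⁻³ = 6.82×10⁻¹³ F.
C₂ = κ₂ε₀A/d₂ = 14.8 × 8.85×10⁻¹² × 9.76×10⁻⁵ / 8.94×10⁻⁴ = 1.43×10⁻¹¹ F.
C = (1/C₁ + 1/C₂)⁻¹ = 6.51×10⁻¹³ F.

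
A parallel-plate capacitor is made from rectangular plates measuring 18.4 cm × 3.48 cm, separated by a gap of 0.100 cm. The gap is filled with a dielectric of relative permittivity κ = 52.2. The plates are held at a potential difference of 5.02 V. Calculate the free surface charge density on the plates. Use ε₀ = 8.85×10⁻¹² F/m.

A = 18.4 × 3.48 cm² = 6.40×10⁻³ m².
C = κε₀A/d = 52.2 × 8.85×10⁻¹² × 6.40×10⁻³ / 1.00×10⁻³ = 2.96×10⁻⁹ F.
σ = Q/A = CV/A = 2.96×10⁻⁹ × 5.02 / 6.40×10⁻³ = 2.32×10⁻⁶ C/m².

2.32 μC/m²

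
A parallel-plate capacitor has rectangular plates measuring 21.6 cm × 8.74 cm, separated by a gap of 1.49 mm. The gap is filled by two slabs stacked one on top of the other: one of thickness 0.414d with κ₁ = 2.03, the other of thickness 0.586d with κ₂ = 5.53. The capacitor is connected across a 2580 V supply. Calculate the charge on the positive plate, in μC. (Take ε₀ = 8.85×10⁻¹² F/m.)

A = 21.6 × 8.74 cm² = 1.89×10⁻² m².
Stacked slabs ⇒ two capacitors in series, each with the full plate area.
C₁ = κ₁ε₀A/d₁ = 2.03 × 8.85×10⁻¹² × 1.89×10⁻² / 6.17×10⁻⁴ = 5.50×10⁻¹⁰ F.
C₂ = κ₂ε₀A/d₂ = 5.53 × 8.85×10⁻¹² × 1.89×10⁻² / 8.73×10⁻⁴ = 1.06×10⁻⁹ F.
C = (1/C₁ + 1/C₂)⁻¹ = 3.62×10⁻¹⁰ F.
Q = CV = 3.62×10⁻¹⁰ × 2580 = 9.33×10⁻⁷ C.

Q ≈ 0.933 μC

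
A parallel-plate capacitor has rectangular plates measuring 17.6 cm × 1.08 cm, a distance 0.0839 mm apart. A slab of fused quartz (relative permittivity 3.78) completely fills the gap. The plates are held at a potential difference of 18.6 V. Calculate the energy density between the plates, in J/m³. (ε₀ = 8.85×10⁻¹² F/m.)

u ≈ 0.822 J/m³

E = V/d = 18.6 / 8.39×10⁻⁵ = 2.22×10⁵ V/m.
u = ½κε₀E² = ½ × 3.78 × 8.85×10⁻¹² × (2.22×10⁵)² = 0.822 J/m³.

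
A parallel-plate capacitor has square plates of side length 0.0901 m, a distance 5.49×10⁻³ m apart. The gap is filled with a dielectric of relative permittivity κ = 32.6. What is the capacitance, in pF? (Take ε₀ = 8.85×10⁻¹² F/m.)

A = (0.0901 m)² = 8.12×10⁻³ m².
C = κε₀A/d = 32.6 × 8.85×10⁻¹² × 8.12×10⁻³ / 5.49×10⁻³ = 4.27×10⁻¹⁰ F.

427 pF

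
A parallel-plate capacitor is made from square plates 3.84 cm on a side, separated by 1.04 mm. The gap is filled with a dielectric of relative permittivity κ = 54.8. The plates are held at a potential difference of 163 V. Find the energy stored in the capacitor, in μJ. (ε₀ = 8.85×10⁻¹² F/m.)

A = (3.84 cm)² = 1.47×10⁻³ m².
C = κε₀A/d = 54.8 × 8.85×10⁻¹² × 1.47×10⁻³ / 1.04×10⁻³ = 6.88×10⁻¹⁰ F.
U = ½CV² = ½ × 6.88×10⁻¹⁰ × (163)² = 9.13×10⁻⁶ J.

U ≈ 9.13 μJ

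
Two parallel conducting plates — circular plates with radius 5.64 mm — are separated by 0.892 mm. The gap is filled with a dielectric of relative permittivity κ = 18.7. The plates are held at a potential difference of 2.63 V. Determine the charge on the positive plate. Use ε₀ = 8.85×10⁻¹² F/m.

A = π(5.64 mm)² = 9.99×10⁻⁵ m².
C = κε₀A/d = 18.7 × 8.85×10⁻¹² × 9.99×10⁻⁵ / 8.92×10⁻⁴ = 1.85×10⁻¹¹ F.
Q = CV = 1.85×10⁻¹¹ × 2.63 = 4.88×10⁻¹¹ C.

Q ≈ 48.8 pC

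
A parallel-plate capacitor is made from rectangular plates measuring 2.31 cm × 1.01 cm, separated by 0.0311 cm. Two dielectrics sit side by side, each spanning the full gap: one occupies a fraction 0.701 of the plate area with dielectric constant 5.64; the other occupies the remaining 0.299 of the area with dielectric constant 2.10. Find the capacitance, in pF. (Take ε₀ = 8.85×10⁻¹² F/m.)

30.4 pF

A = 2.31 × 1.01 cm² = 2.33×10⁻⁴ m².
Side-by-side slabs ⇒ two capacitors in parallel, each spanning the full gap.
C₁ = κ₁ε₀A₁/d = 5.64 × 8.85×10⁻¹² × 1.64×10⁻⁴ / 3.11×10⁻⁴ = 2.62×10⁻¹¹ F.
C₂ = κ₂ε₀A₂/d = 2.10 × 8.85×10⁻¹² × 6.98×10⁻⁵ / 3.11×10⁻⁴ = 4.17×10⁻¹² F.
C = C₁ + C₂ = 3.04×10⁻¹¹ F.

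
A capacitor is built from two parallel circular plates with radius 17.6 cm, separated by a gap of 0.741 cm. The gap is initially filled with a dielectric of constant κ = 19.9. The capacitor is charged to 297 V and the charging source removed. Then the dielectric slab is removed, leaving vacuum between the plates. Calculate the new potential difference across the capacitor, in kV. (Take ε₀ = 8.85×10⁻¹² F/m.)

A = π(17.6 cm)² = 9.73×10⁻² m².
Initially C₁ = κε₀A/d = 19.9 × 8.85×10⁻¹² × 9.73×10⁻² / 7.41×10⁻³ = 2.31×10⁻⁹ F.
V₁ = 2.97×10² V.
Isolated ⇒ Q is held fixed. C₂ = 0.0503 C₁ and V = Q/C, so V₂/V₁ = C₁/C₂ = 19.9.
V₂ = 19.9 × 2.97×10² = 5.91×10³ V.

5.91 kV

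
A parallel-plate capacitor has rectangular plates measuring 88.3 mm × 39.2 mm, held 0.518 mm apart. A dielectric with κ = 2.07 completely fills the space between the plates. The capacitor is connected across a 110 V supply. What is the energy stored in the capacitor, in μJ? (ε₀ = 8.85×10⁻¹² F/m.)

0.741 μJ

A = 88.3 × 39.2 mm² = 3.46×10⁻³ m².
C = κε₀A/d = 2.07 × 8.85×10⁻¹² × 3.46×10⁻³ / 5.18×10⁻⁴ = 1.22×10⁻¹⁰ F.
U = ½CV² = ½ × 1.22×10⁻¹⁰ × (110)² = 7.41×10⁻⁷ J.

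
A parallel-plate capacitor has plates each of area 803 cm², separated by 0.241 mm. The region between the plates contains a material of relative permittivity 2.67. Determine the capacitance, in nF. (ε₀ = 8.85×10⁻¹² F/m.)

C ≈ 7.87 nF

A = 803 cm² = 8.03×10⁻² m².
C = κε₀A/d = 2.67 × 8.85×10⁻¹² × 8.03×10⁻² / 2.41×10⁻⁴ = 7.87×10⁻⁹ F.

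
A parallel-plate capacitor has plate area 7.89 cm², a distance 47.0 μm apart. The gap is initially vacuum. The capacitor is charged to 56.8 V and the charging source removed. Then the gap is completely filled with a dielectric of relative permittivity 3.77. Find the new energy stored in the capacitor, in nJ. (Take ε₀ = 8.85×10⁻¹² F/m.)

63.6 nJ

A = 7.89 cm² = 7.89×10⁻⁴ m².
Initially C₁ = ε₀A/d = 8.85×10⁻¹² × 7.89×10⁻⁴ / 4.70×10⁻⁵ = 1.49×10⁻¹⁰ F.
U₁ = 2.40×10⁻⁷ J.
Isolated ⇒ Q is held fixed. C₂ = 3.77 C₁ and U = Q²/(2C), so U₂/U₁ = C₁/C₂ = 0.265.
U₂ = 0.265 × 2.40×10⁻⁷ = 6.36×10⁻⁸ J.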